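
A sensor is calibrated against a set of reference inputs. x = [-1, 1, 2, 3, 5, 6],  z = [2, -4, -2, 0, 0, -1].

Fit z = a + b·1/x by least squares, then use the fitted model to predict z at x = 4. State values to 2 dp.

ẑ = -0.97

Compute the Gram sums: Σ1 = 6, Σ1/x = 6/5, Σ1/x·1/x = 1093/450.
For Aᵀz: Σz = -5, Σ1/x·z = -43/6.
AᵀA·[a, b]ᵀ = Aᵀz becomes [[6, 6/5]; [6/5, 1093/450]]·[a, b]ᵀ = [-5, -43/6]ᵀ.
Eliminating b: (1093/450)·(row 1) − (6/5)·(row 2) gives (197/15)·a = (1093/450)·(-5) − (6/5)·(-43/6) = -319/90, so a = -319/1182.
Then b = ((-43/6) − (6/5)·(-319/1182))/(1093/450) = -555/197.
At x = 4: ẑ = (-319/1182)·(1) + (-555/197)·(1/4) = -2303/2364.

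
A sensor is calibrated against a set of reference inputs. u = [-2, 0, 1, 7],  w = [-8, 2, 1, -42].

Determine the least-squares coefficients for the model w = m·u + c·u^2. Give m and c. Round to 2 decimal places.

m = 1.82, c = -1.12

Compute the Gram sums: Σu·u = 54, Σu·u^2 = 336, Σu^2·u^2 = 2418.
Right-hand side: Σu·w = -277, Σu^2·w = -2089.
AᵀA·[m, c]ᵀ = Aᵀw becomes [[54, 336]; [336, 2418]]·[m, c]ᵀ = [-277, -2089]ᵀ.
Eliminating c: 2418·(row 1) − 336·(row 2) gives 17676·m = 2418·(-277) − 336·(-2089) = 32118, so m = 5353/2946.
Then c = ((-2089) − 336·(5353/2946))/2418 = -3289/2946.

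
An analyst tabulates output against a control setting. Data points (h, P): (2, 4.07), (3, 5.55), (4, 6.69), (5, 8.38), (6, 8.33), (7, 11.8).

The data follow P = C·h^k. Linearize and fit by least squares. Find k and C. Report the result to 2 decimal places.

k = 0.78, C = 2.34

Linearized form: ln P = k·ln h + ln C. From the 6 transformed points,
Σln h = 8.5252, Σ(ln h)² = 13.1965, Σln P = 11.7319, Σln h·ln P = 17.5129.
Normal system: [[13.1965, 8.5252]; [8.5252, 6]]·[k, ln C]ᵀ = [17.5129, 11.7319]ᵀ.
Solving (det = 6.5005): k = 0.77866, ln C = 0.84895, so C = exp(0.84895) = 2.33719.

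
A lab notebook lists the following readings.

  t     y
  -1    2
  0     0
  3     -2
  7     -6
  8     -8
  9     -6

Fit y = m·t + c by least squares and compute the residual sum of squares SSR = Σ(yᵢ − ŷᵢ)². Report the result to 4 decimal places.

Forming XᵀX = [[204, 26]; [26, 6]] and Xᵀy = [-168, -20]ᵀ gives XᵀX·[m, c]ᵀ = Xᵀy.
Eliminating c: 6·(row 1) − 26·(row 2) gives 548·m = 6·(-168) − 26·(-20) = -488, so m = -122/137.
Then c = ((-20) − 26·(-122/137))/6 = 72/137.
Residuals: 80/137, -72/137, 20/137, -40/137, -192/137, 204/137; SSR = 672/137.

SSR = 4.9051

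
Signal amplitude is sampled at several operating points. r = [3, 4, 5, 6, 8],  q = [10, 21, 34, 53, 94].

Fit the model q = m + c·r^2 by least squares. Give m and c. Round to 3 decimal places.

From the data, Σ1 = 5, Σr^2 = 150, Σr^2·r^2 = 6354.
Right-hand side: Σq = 212, Σr^2·q = 9200.
Normal equations: [[5, 150]; [150, 6354]]·[m, c]ᵀ = [212, 9200]ᵀ.
Δ = 5·6354 − 150² = 9270.
m = (212·6354 − 150·9200)/9270 = -5492/1545; c = (5·9200 − 150·212)/9270 = 1420/927.

m = -3.555, c = 1.532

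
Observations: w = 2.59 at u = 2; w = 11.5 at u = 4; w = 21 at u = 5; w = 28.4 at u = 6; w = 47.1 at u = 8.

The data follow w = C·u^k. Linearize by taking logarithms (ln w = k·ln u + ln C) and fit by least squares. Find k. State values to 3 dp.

k = 2.128

With ln wᵢ as the transformed response and ln uᵢ as the regressor:
AᵀA = [[12.5270, 7.5601]; [7.5601, 5]], rhs = [22.9519, 13.6372]ᵀ  (here Σln u = 7.5601, Σ(ln u)² = 12.5270, Σln w = 13.6372, Σln u·ln w = 22.9519).
Slope k = (n·Σln u·ln w − Σln u·Σln w)/(n·Σ(ln u)² − (Σln u)²) = (5·22.9519 − 7.5601·13.6372)/5.4804 = 2.12785; ln C = (Σln w − k·Σln u)/n = -0.48990.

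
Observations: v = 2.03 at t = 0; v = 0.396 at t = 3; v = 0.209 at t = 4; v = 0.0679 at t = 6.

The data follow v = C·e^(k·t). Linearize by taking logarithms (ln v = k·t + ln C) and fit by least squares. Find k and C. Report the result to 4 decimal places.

Let Y = ln v. Fitting Y = k·t + ln C by least squares:
Σt = 13.0000, Σ(t)² = 61.0000, Σln v = -4.4734, Σt·ln v = -25.1790.
Normal system: [[61.0000, 13.0000]; [13.0000, 4]]·[k, ln C]ᵀ = [-25.1790, -4.4734]ᵀ.
Slope k = (n·Σt·ln v − Σt·Σln v)/(n·Σ(t)² − (Σt)²) = (4·-25.1790 − 13.0000·-4.4734)/75.0000 = -0.56748; ln C = (Σln v − k·Σt)/n = 0.72596, so C = exp(0.72596) = 2.06672.

k = -0.5675, C = 2.0667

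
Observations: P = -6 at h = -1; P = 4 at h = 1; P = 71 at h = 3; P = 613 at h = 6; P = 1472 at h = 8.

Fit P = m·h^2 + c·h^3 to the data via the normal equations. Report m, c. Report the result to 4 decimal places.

The normal system MᵀM·[m, c]ᵀ = MᵀP is [[5475, 40787]; [40787, 309531]]·[m, c]ᵀ = [116913, 887999]ᵀ.
Δ = 5475·309531 − 40787² = 31102856.
m = (116913·309531 − 40787·887999)/31102856 = -15308705/15551428; c = (5475·887999 − 40787·116913)/31102856 = 46631997/15551428.

m = -0.9844, c = 2.9986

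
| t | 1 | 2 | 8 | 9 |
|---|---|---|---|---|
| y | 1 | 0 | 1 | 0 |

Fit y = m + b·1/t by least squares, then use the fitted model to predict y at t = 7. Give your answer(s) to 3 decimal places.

Forming MᵀM = [[4, 125/72]; [125/72, 6625/5184]] and Mᵀy = [2, 9/8]ᵀ gives MᵀM·[m, b]ᵀ = Mᵀy.
Determinant 4·(6625/5184) − (125/72)² = 3625/1728.
m = (2·(6625/5184) − (125/72)·(9/8))/(3625/1728) = 25/87; b = (4·(9/8) − (125/72)·2)/(3625/1728) = 1776/3625.
At t = 7: ŷ = (25/87)·(1) + (1776/3625)·(1/7) = 27203/76125.

ŷ = 0.357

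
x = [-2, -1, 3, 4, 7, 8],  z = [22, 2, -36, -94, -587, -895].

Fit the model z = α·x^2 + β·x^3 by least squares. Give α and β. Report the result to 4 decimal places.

α = 2.0199, β = -2.0000

Compute the Gram sums: Σx^2·x^2 = 6851, Σx^2·x^3 = 50809, Σx^3·x^3 = 384683.
For Mᵀz: Σx^2·z = -87781, Σx^3·z = -666747.
So MᵀM·[α, β]ᵀ = Mᵀz: [[6851, 50809]; [50809, 384683]]·[α, β]ᵀ = [-87781, -666747]ᵀ.
Determinant 6851·384683 − 50809² = 53908752.
α = ((-87781)·384683 − 50809·(-666747))/53908752 = 27222475/13477188; β = (6851·(-666747) − 50809·(-87781))/53908752 = -869507/434748.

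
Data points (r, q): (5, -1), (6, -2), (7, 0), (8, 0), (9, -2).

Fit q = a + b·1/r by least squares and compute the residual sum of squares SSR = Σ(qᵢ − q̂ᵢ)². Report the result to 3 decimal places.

From the data, Σ1 = 5, Σ1/r = 1879/2520, Σ1/r·1/r = 737641/6350400.
Moment sums: Σq = -5, Σ1/r·q = -34/45.
Eliminating b: (737641/6350400)·(row 1) − (1879/2520)·(row 2) gives (39391/1587600)·a = (737641/6350400)·(-5) − (1879/2520)·(-34/45) = -36863/2116800, so a = -110589/157564.
Then b = ((-34/45) − (1879/2520)·(-110589/157564))/(737641/6350400) = -78750/39391.
Residuals: 16025/157564, -152039/157564, 155589/157564, 37491/39391, -169539/157564; SSR = 627131/157564.

SSR = 3.980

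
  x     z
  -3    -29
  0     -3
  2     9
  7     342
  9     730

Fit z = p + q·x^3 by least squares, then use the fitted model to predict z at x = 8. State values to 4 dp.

ẑ = 512.1084

Setting ∂/∂p … = 0 gives: 5·p + 1053·q = 1049;  1053·p + 649883·q = 650331.
det = 5·649883 − 1053² = 2140606.
p = (1049·649883 − 1053·650331)/2140606 = -118126/82331; q = (5·650331 − 1053·1049)/2140606 = 1073529/1070303.
At x = 8: ẑ = (-118126/82331)·(1) + (1073529/1070303)·(512) = 548111210/1070303.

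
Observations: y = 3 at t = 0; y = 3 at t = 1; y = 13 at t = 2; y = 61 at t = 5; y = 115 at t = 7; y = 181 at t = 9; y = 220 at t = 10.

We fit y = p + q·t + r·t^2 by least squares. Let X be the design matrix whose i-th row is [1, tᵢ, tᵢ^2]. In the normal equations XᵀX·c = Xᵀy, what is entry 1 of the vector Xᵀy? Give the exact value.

596

Entry 1 ↔ basis 1, so (Xᵀy)_{1} = Σᵢ yᵢ = (1)·(3) + (1)·(3) + (1)·(13) + (1)·(61) + (1)·(115) + (1)·(181) + (1)·(220) = 596.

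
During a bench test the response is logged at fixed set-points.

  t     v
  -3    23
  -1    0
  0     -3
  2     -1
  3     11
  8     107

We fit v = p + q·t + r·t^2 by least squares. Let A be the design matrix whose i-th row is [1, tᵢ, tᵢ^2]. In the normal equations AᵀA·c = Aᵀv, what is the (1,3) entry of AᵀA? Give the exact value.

87

Row 1 ↔ basis 1, column 3 ↔ basis t^2, so (AᵀA)_{1,3} = Σᵢ t^2 = (1)·(9) + (1)·(1) + (1)·(0) + (1)·(4) + (1)·(9) + (1)·(64) = 87.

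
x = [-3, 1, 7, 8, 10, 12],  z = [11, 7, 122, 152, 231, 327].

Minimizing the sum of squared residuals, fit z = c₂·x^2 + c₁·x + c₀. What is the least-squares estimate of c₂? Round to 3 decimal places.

c₂ = 2.014

The normal system AᵀA·[c₂, c₁, c₀]ᵀ = Aᵀz is [[37315, 3557, 367]; [3557, 367, 35]; [367, 35, 6]]·[c₂, c₁, c₀]ᵀ = [86000, 8278, 850]ᵀ.
Inverting the 3×3 Gram matrix, [c₂, c₁, c₀]ᵀ = [836489/415288, 1191463/415288, 358511/207644]ᵀ.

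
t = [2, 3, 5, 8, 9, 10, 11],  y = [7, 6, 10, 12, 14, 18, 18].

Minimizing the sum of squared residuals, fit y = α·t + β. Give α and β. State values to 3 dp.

α = 1.324, β = 3.061

Forming AᵀA = [[404, 48]; [48, 7]] and Aᵀy = [682, 85]ᵀ gives AᵀA·[α, β]ᵀ = Aᵀy.
det = 404·7 − 48² = 524.
α = (682·7 − 48·85)/524 = 347/262; β = (404·85 − 48·682)/524 = 401/131.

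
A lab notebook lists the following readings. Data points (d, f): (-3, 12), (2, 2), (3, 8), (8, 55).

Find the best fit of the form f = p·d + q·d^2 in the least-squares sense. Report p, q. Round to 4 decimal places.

p = -0.8418, q = 0.9700

Setting ∂/∂p … = 0 gives: 86·p + 520·q = 432;  520·p + 4274·q = 3708.
(Σd·d = 86, Σd·d^2 = 520, Σd^2·d^2 = 4274, Σd·f = 432, Σd^2·f = 3708.)
Δ = 86·4274 − 520² = 97164.
p = (432·4274 − 520·3708)/97164 = -2272/2699; q = (86·3708 − 520·432)/97164 = 2618/2699.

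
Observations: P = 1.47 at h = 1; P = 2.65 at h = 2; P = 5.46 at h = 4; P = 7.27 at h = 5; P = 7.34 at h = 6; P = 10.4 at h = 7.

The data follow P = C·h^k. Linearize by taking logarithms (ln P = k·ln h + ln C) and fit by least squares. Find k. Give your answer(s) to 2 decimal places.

k = 0.98

Linearized form: ln P = k·ln h + ln C. From the 6 transformed points,
Σln h = 7.4265, Σ(ln h)² = 11.9895, Σln P = 9.3762, Σln h·ln P = 14.3499.
Equations: 11.9895·k + 7.4265·ln C = 14.3499;  7.4265·k + 6·ln C = 9.3762.
Solving (det = 16.7835): k = 0.98114, ln C = 0.34828.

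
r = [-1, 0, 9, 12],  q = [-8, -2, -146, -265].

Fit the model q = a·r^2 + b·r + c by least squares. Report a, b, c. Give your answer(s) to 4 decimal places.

The normal system XᵀX·[a, b, c]ᵀ = Xᵀq is [[27298, 2456, 226]; [2456, 226, 20]; [226, 20, 4]]·[a, b, c]ᵀ = [-49994, -4486, -421]ᵀ.
Inverting the 3×3 Gram matrix, [a, b, c]ᵀ = [-48313/24126, 26266/12063, -24079/8042]ᵀ.

a = -2.0025, b = 2.1774, c = -2.9942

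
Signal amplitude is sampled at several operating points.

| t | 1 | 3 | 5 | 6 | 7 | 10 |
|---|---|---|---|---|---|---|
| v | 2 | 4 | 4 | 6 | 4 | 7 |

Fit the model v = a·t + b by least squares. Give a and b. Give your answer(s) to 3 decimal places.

a = 0.486, b = 1.905

Compute the Gram sums: Σt·t = 220, Σt = 32, Σ1 = 6.
Moment sums: Σt·v = 168, Σv = 27.
det = 220·6 − 32² = 296.
a = (168·6 − 32·27)/296 = 18/37; b = (220·27 − 32·168)/296 = 141/74.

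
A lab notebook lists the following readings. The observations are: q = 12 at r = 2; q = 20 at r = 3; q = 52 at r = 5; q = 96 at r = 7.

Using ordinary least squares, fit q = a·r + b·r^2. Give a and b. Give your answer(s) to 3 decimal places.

a = 2.048, b = 1.666

Forming AᵀA = [[87, 503]; [503, 3123]] and Aᵀq = [1016, 6232]ᵀ gives AᵀA·[a, b]ᵀ = Aᵀq.
Eliminating b: 3123·(row 1) − 503·(row 2) gives 18692·a = 3123·1016 − 503·6232 = 38272, so a = 9568/4673.
Then b = (6232 − 503·(9568/4673))/3123 = 7784/4673.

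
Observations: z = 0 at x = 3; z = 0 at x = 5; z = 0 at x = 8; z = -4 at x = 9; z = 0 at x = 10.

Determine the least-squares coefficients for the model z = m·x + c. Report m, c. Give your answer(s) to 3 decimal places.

From the data, Σx·x = 279, Σx = 35, Σ1 = 5.
For Aᵀz: Σx·z = -36, Σz = -4.
So AᵀA·[m, c]ᵀ = Aᵀz: [[279, 35]; [35, 5]]·[m, c]ᵀ = [-36, -4]ᵀ.
Δ = 279·5 − 35² = 170.
m = ((-36)·5 − 35·(-4))/170 = -4/17; c = (279·(-4) − 35·(-36))/170 = 72/85.

m = -0.235, c = 0.847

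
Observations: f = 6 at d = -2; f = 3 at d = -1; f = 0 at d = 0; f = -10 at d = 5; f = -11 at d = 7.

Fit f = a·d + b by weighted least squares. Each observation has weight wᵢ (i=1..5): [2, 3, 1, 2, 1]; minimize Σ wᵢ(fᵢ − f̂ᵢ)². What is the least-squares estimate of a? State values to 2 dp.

With design matrix M, MᵀWM = [[110, 10]; [10, 9]] and MᵀWf = [-210, -10]ᵀ.
Eliminating b: 9·(row 1) − 10·(row 2) gives 890·a = 9·(-210) − 10·(-10) = -1790, so a = -179/89.
Then b = ((-10) − 10·(-179/89))/9 = 100/89.

a = -2.01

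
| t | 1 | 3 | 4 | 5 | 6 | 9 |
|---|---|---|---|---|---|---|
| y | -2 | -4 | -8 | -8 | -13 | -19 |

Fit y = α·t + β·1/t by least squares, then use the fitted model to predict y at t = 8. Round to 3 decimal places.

ŷ = -16.069

Sums needed: Σt·t = 168, Σt·1/t = 6, Σ1/t·1/t = 40621/32400.
Right-hand side: Σt·y = -335, Σ1/t·y = -1009/90.
Normal equations: [[168, 6]; [6, 40621/32400]]·[α, β]ᵀ = [-335, -1009/90]ᵀ.
Δ = 168·(40621/32400) − 6² = 235747/1350.
α = ((-335)·(40621/32400) − 6·(-1009/90))/(235747/1350) = -11428595/5657928; β = (168·(-1009/90) − 6·(-335))/(235747/1350) = 170820/235747.
At t = 8: ŷ = (-11428595/5657928)·(8) + (170820/235747)·(1/8) = -22729075/1414482.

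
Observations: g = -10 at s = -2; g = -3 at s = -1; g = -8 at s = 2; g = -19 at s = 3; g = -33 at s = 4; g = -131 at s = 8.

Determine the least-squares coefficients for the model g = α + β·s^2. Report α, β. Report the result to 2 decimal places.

α = -0.79, β = -2.03

MᵀM·[α, β]ᵀ = Mᵀg reads: 6·α + 98·β = -204;  98·α + 4466·β = -9158.
(Σ1 = 6, Σs^2 = 98, Σs^2·s^2 = 4466, Σg = -204, Σs^2·g = -9158.)
Determinant 6·4466 − 98² = 17192.
α = ((-204)·4466 − 98·(-9158))/17192 = -485/614; β = (6·(-9158) − 98·(-204))/17192 = -8739/4298.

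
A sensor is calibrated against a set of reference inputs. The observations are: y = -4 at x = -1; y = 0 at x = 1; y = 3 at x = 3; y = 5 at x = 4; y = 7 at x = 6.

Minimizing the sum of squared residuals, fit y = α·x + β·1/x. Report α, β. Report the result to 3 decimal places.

MᵀM·[α, β]ᵀ = Mᵀy reads: 63·α + 5·β = 75;  5·α + (317/144)·β = 89/12.
Δ = 63·(317/144) − 5² = 1819/16.
α = (75·(317/144) − 5·(89/12))/(1819/16) = 6145/5457; β = (63·(89/12) − 5·75)/(1819/16) = 1476/1819.

α = 1.126, β = 0.811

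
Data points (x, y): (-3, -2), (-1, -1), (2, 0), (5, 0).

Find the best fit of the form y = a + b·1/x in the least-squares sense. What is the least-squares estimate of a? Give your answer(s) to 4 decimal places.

From the data, Σ1 = 4, Σ1/x = -19/30, Σ1/x·1/x = 1261/900.
Moment sums: Σy = -3, Σ1/x·y = 5/3.
Determinant 4·(1261/900) − (-19/30)² = 1561/300.
a = ((-3)·(1261/900) − (-19/30)·(5/3))/(1561/300) = -2833/4683; b = (4·(5/3) − (-19/30)·(-3))/(1561/300) = 1430/1561.

a = -0.6050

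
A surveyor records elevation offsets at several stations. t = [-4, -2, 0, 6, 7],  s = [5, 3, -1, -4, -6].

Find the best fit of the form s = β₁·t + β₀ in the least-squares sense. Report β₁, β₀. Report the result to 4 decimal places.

β₁ = -0.9223, β₀ = 0.6912

Entries of MᵀM: Σt·t = 105, Σt = 7, Σ1 = 5.
And Σt·s = -92, Σs = -3.
Normal equations: [[105, 7]; [7, 5]]·[β₁, β₀]ᵀ = [-92, -3]ᵀ.
det = 105·5 − 7² = 476.
β₁ = ((-92)·5 − 7·(-3))/476 = -439/476; β₀ = (105·(-3) − 7·(-92))/476 = 47/68.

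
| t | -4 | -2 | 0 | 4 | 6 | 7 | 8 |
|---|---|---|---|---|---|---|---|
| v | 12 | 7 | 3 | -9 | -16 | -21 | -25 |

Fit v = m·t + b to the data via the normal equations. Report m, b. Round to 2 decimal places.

m = -3.06, b = 1.30

Forming XᵀX = [[185, 19]; [19, 7]] and Xᵀv = [-541, -49]ᵀ gives XᵀX·[m, b]ᵀ = Xᵀv.
Eliminating b: 7·(row 1) − 19·(row 2) gives 934·m = 7·(-541) − 19·(-49) = -2856, so m = -1428/467.
Then b = ((-49) − 19·(-1428/467))/7 = 607/467.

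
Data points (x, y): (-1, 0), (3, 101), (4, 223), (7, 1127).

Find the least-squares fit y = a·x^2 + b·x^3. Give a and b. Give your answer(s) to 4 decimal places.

a = 2.0642, b = 2.9904

The normal system MᵀM·[a, b]ᵀ = Mᵀy is [[2739, 18073]; [18073, 122475]]·[a, b]ᵀ = [59700, 403560]ᵀ.
det = 2739·122475 − 18073² = 8825696.
a = (59700·122475 − 18073·403560)/8825696 = 4554405/2206424; b = (2739·403560 − 18073·59700)/8825696 = 599835/200584.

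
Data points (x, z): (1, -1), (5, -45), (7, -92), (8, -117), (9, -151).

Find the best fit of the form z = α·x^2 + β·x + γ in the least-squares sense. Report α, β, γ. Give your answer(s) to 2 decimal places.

α = -1.89, β = 0.22, γ = 0.72

Sums needed: Σx^2·x^2 = 13684, Σx^2·x = 1710, Σx^2 = 220, Σx·x = 220, Σx = 30, Σ1 = 5.
And Σx^2·z = -25353, Σx·z = -3165, Σz = -406.
Normal equations: [[13684, 1710, 220]; [1710, 220, 30]; [220, 30, 5]]·[α, β, γ]ᵀ = [-25353, -3165, -406]ᵀ.
Row-reducing yields α = -1525/806, β = 69/310, γ = 1441/2015.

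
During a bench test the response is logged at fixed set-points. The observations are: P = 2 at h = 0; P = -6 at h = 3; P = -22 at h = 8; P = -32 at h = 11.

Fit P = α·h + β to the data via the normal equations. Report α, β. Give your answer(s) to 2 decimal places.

Compute the Gram sums: Σh·h = 194, Σh = 22, Σ1 = 4.
Moment sums: Σh·P = -546, ΣP = -58.
Δ = 194·4 − 22² = 292.
α = ((-546)·4 − 22·(-58))/292 = -227/73; β = (194·(-58) − 22·(-546))/292 = 190/73.

α = -3.11, β = 2.60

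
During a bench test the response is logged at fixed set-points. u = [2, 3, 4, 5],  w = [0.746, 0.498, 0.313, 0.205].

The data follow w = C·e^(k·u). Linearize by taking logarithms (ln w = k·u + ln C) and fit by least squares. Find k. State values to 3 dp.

Linearized form: ln w = k·u + ln C. From the 4 transformed points,
Σu = 14.0000, Σ(u)² = 54.0000, Σln w = -3.7365, Σu·ln w = -15.2475.
Normal system: [[54.0000, 14.0000]; [14.0000, 4]]·[k, ln C]ᵀ = [-15.2475, -3.7365]ᵀ.
Slope k = (n·Σu·ln w − Σu·Σln w)/(n·Σ(u)² − (Σu)²) = (4·-15.2475 − 14.0000·-3.7365)/20.0000 = -0.43395; ln C = (Σln w − k·Σu)/n = 0.58472.

k = -0.434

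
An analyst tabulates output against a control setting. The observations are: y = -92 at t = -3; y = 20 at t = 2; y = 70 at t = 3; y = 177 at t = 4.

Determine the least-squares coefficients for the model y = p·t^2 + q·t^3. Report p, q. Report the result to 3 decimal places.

p = -1.136, q = 3.037

Sums needed: Σt^2·t^2 = 434, Σt^2·t^3 = 1056, Σt^3·t^3 = 5618.
Right-hand side: Σt^2·y = 2714, Σt^3·y = 15862.
Normal equations: [[434, 1056]; [1056, 5618]]·[p, q]ᵀ = [2714, 15862]ᵀ.
Eliminating q: 5618·(row 1) − 1056·(row 2) gives 1323076·p = 5618·2714 − 1056·15862 = -1503020, so p = -375755/330769.
Then q = (15862 − 1056·(-375755/330769))/5618 = 1004531/330769.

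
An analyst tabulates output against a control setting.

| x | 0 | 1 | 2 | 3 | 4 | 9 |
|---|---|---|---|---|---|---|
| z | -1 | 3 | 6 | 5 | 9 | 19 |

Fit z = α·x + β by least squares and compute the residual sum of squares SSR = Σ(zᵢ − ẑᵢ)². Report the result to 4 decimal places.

SSR = 6.9049

Forming MᵀM = [[111, 19]; [19, 6]] and Mᵀz = [237, 41]ᵀ gives MᵀM·[α, β]ᵀ = Mᵀz.
Δ = 111·6 − 19² = 305.
α = (237·6 − 19·41)/305 = 643/305; β = (111·41 − 19·237)/305 = 48/305.
Residuals: -353/305, 224/305, 496/305, -452/305, 25/61, -8/61; SSR = 2106/305.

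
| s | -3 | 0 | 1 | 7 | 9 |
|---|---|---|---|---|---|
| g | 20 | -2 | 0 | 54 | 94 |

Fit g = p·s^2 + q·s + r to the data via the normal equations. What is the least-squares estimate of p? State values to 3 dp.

With design matrix X, XᵀX = [[9044, 1046, 140]; [1046, 140, 14]; [140, 14, 5]] and Xᵀg = [10440, 1164, 166]ᵀ.
Row-reducing yields p = 52732/36993, q = -85528/36993, r = -50/209.

p = 1.425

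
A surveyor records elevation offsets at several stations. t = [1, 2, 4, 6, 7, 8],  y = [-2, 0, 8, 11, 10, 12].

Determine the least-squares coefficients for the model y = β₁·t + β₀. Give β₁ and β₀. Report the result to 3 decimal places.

β₁ = 2.034, β₀ = -2.992

The normal system MᵀM·[β₁, β₀]ᵀ = Mᵀy is [[170, 28]; [28, 6]]·[β₁, β₀]ᵀ = [262, 39]ᵀ.
Determinant 170·6 − 28² = 236.
β₁ = (262·6 − 28·39)/236 = 120/59; β₀ = (170·39 − 28·262)/236 = -353/118.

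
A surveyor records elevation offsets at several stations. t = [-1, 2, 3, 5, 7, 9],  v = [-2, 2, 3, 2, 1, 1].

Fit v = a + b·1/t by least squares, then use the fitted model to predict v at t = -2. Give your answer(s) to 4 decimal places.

From the data, Σ1 = 6, Σ1/t = 181/630, Σ1/t·1/t = 569101/396900.
Moment sums: Σv = 7, Σ1/t·v = 1466/315.
So AᵀA·[a, b]ᵀ = Aᵀv: [[6, 181/630]; [181/630, 569101/396900]]·[a, b]ᵀ = [7, 1466/315]ᵀ.
det = 6·(569101/396900) − (181/630)² = 676369/79380.
a = (7·(569101/396900) − (181/630)·(1466/315))/(676369/79380) = 690603/676369; b = (6·(1466/315) − (181/630)·7)/(676369/79380) = 2056950/676369.
At t = -2: v̂ = (690603/676369)·(1) + (2056950/676369)·(-1/2) = -337872/676369.

v̂ = -0.4995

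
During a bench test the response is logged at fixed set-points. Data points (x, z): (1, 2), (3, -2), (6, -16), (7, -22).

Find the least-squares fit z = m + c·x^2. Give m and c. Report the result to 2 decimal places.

The normal system MᵀM·[m, c]ᵀ = Mᵀz is [[4, 95]; [95, 3779]]·[m, c]ᵀ = [-38, -1670]ᵀ.
Δ = 4·3779 − 95² = 6091.
m = ((-38)·3779 − 95·(-1670))/6091 = 15048/6091; c = (4·(-1670) − 95·(-38))/6091 = -3070/6091.

m = 2.47, c = -0.50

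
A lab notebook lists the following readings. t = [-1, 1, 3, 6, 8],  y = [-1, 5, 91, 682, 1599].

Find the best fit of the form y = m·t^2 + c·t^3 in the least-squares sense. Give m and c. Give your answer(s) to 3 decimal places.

Entries of XᵀX: Σt^2·t^2 = 5475, Σt^2·t^3 = 40787, Σt^3·t^3 = 309531.
And Σt^2·y = 127711, Σt^3·y = 968463.
Normal equations: [[5475, 40787]; [40787, 309531]]·[m, c]ᵀ = [127711, 968463]ᵀ.
Δ = 5475·309531 − 40787² = 31102856.
m = (127711·309531 − 40787·968463)/31102856 = 3726645/3887857; c = (5475·968463 − 40787·127711)/31102856 = 11673296/3887857.

m = 0.959, c = 3.003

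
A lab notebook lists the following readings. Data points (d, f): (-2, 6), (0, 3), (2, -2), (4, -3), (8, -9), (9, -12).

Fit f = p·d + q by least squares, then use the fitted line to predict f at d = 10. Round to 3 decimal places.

f̂ = -12.941

Entries of XᵀX: Σd·d = 169, Σd = 21, Σ1 = 6.
And Σd·f = -208, Σf = -17.
XᵀX·[p, q]ᵀ = Xᵀf becomes [[169, 21]; [21, 6]]·[p, q]ᵀ = [-208, -17]ᵀ.
Eliminating q: 6·(row 1) − 21·(row 2) gives 573·p = 6·(-208) − 21·(-17) = -891, so p = -297/191.
Then q = ((-17) − 21·(-297/191))/6 = 1495/573.
At d = 10: f̂ = (-297/191)·(10) + (1495/573)·(1) = -7415/573.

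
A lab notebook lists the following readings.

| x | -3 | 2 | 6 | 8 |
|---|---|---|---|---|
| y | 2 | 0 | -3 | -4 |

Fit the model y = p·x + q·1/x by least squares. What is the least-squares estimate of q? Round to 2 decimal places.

The normal system MᵀM·[p, q]ᵀ = Mᵀy is [[113, 4]; [4, 233/576]]·[p, q]ᵀ = [-56, -5/3]ᵀ.
det = 113·(233/576) − 4² = 17113/576.
p = ((-56)·(233/576) − 4·(-5/3))/(17113/576) = -9208/17113; q = (113·(-5/3) − 4·(-56))/(17113/576) = 20544/17113.

q = 1.20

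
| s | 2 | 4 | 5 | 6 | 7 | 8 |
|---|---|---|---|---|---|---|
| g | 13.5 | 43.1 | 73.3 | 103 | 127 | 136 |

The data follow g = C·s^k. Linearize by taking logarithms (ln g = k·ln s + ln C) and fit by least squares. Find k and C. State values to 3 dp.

Linearized form: ln g = k·ln s + ln C. From the 6 transformed points,
Σln s = 9.5060, Σ(ln s)² = 16.3136, Σln g = 25.0523, Σln s·ln g = 41.8795.
Equations: 16.3136·k + 9.5060·ln C = 41.8795;  9.5060·k + 6·ln C = 25.0523.
Slope k = (n·Σln s·ln g − Σln s·Σln g)/(n·Σ(ln s)² − (Σln s)²) = (6·41.8795 − 9.5060·25.0523)/7.5177 = 1.74647; ln C = (Σln g − k·Σln s)/n = 1.40840, so C = exp(1.40840) = 4.08942.

k = 1.746, C = 4.089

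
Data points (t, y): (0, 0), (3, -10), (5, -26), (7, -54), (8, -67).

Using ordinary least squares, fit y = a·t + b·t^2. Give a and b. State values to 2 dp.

The normal system XᵀX·[a, b]ᵀ = Xᵀy is [[147, 1007]; [1007, 7203]]·[a, b]ᵀ = [-1074, -7674]ᵀ.
Eliminating b: 7203·(row 1) − 1007·(row 2) gives 44792·a = 7203·(-1074) − 1007·(-7674) = -8304, so a = -1038/5599.
Then b = ((-7674) − 1007·(-1038/5599))/7203 = -5820/5599.

a = -0.19, b = -1.04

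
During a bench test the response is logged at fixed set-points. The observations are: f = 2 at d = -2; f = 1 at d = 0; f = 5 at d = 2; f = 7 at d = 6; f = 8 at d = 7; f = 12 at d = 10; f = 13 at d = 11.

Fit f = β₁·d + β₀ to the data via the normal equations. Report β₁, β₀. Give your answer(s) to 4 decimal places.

β₁ = 0.8992, β₀ = 2.4894

The normal equations are: 314·β₁ + 34·β₀ = 367;  34·β₁ + 7·β₀ = 48.
Determinant 314·7 − 34² = 1042.
β₁ = (367·7 − 34·48)/1042 = 937/1042; β₀ = (314·48 − 34·367)/1042 = 1297/521.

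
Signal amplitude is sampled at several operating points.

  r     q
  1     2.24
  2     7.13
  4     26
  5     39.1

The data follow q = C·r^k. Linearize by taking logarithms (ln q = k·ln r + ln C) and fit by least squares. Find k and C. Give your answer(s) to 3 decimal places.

Let Y = ln q. Fitting Y = k·ln r + ln C by least squares:
Σln r = 3.6889, Σ(ln r)² = 4.9926, Σln q = 9.6950, Σln r·ln q = 11.7786.
Normal system: [[4.9926, 3.6889]; [3.6889, 4]]·[k, ln C]ᵀ = [11.7786, 9.6950]ᵀ.
Solving (det = 6.3624): k = 1.78405, ln C = 0.77846, so C = exp(0.77846) = 2.17812.

k = 1.784, C = 2.178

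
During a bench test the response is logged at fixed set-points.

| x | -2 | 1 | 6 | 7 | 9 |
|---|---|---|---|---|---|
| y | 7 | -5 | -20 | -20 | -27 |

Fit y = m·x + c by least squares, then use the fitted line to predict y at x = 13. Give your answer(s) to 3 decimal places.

MᵀM·[m, c]ᵀ = Mᵀy reads: 171·m + 21·c = -522;  21·m + 5·c = -65.
Δ = 171·5 − 21² = 414.
m = ((-522)·5 − 21·(-65))/414 = -415/138; c = (171·(-65) − 21·(-522))/414 = -17/46.
At x = 13: ŷ = (-415/138)·(13) + (-17/46)·(1) = -2723/69.

ŷ = -39.464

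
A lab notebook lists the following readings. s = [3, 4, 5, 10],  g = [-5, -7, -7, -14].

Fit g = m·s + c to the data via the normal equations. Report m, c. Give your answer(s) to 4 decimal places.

m = -1.2586, c = -1.3276

Compute the Gram sums: Σs·s = 150, Σs = 22, Σ1 = 4.
Moment sums: Σs·g = -218, Σg = -33.
MᵀM·[m, c]ᵀ = Mᵀg becomes [[150, 22]; [22, 4]]·[m, c]ᵀ = [-218, -33]ᵀ.
Determinant 150·4 − 22² = 116.
m = ((-218)·4 − 22·(-33))/116 = -73/58; c = (150·(-33) − 22·(-218))/116 = -77/58.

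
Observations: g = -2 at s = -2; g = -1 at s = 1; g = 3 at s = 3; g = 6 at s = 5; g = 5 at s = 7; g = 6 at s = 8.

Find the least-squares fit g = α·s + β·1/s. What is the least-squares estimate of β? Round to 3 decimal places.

β = -1.058

Entries of AᵀA: Σs·s = 152, Σs·1/s = 6, Σ1/s·1/s = 1014049/705600.
Moment sums: Σs·g = 125, Σ1/s·g = 513/140.
So AᵀA·[α, β]ᵀ = Aᵀg: [[152, 6]; [6, 1014049/705600]]·[α, β]ᵀ = [125, 513/140]ᵀ.
Determinant 152·(1014049/705600) − 6² = 16091731/88200.
α = (125·(1014049/705600) − 6·(513/140))/(16091731/88200) = 111243005/128733848; β = (152·(513/140) − 6·125)/(16091731/88200) = -17025120/16091731.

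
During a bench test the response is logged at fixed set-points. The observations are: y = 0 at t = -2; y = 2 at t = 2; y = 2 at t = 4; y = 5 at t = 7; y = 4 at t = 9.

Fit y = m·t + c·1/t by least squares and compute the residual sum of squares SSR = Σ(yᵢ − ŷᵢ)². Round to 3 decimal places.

From the data, Σt·t = 154, Σt·1/t = 5, Σ1/t·1/t = 37801/63504.
For Mᵀy: Σt·y = 83, Σ1/t·y = 335/126.
MᵀM·[m, c]ᵀ = Mᵀy becomes [[154, 5]; [5, 37801/63504]]·[m, c]ᵀ = [83, 335/126]ᵀ.
Eliminating c: (37801/63504)·(row 1) − 5·(row 2) gives (302411/4536)·m = (37801/63504)·83 − 5·(335/126) = 2293283/63504, so m = 2293283/4233754.
Then c = ((335/126) − 5·(2293283/4233754))/(37801/63504) = -25200/302411.
Residuals: 2205083/2116877, 2028671/2116877, -308712/2116877, 738027/604822, -3665331/4233754; SSR = 18049457/4233754.

SSR = 4.263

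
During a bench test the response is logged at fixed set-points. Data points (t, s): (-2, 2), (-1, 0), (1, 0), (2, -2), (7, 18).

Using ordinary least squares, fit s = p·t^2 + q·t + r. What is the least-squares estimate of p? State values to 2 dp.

p = 0.49

Compute the Gram sums: Σt^2·t^2 = 2435, Σt^2·t = 343, Σt^2 = 59, Σt·t = 59, Σt = 7, Σ1 = 5.
Right-hand side: Σt^2·s = 882, Σt·s = 118, Σs = 18.
So XᵀX·[p, q, r]ᵀ = Xᵀs: [[2435, 343, 59]; [343, 59, 7]; [59, 7, 5]]·[p, q, r]ᵀ = [882, 118, 18]ᵀ.
Solving the 3×3 system (Gaussian elimination) gives p = 1829/3696, q = -129/176, r = -1121/924.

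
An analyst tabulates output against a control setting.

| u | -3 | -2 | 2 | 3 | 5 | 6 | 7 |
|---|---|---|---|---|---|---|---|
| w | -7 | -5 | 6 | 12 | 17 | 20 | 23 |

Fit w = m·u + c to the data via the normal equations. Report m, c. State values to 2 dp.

Forming MᵀM = [[136, 18]; [18, 7]] and Mᵀw = [445, 66]ᵀ gives MᵀM·[m, c]ᵀ = Mᵀw.
Eliminating c: 7·(row 1) − 18·(row 2) gives 628·m = 7·445 − 18·66 = 1927, so m = 1927/628.
Then c = (66 − 18·(1927/628))/7 = 483/314.

m = 3.07, c = 1.54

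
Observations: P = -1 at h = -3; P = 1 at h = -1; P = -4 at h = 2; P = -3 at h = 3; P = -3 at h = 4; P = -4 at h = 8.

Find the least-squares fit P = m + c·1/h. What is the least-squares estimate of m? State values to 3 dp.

m = -2.403

With design matrix M, MᵀM = [[6, -1/8]; [-1/8, 893/576]] and MᵀP = [-14, -59/12]ᵀ.
Determinant 6·(893/576) − (-1/8)² = 1783/192.
m = ((-14)·(893/576) − (-1/8)·(-59/12))/(1783/192) = -12856/5349; c = (6·(-59/12) − (-1/8)·(-14))/(1783/192) = -6000/1783.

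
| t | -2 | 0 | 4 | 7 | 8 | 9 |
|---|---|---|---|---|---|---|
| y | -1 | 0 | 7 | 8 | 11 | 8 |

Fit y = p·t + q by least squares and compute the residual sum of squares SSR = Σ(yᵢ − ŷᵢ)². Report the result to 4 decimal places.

Normal-equation sums: Σt·t = 214, Σt = 26, Σ1 = 6.
For Xᵀy: Σt·y = 246, Σy = 33.
Δ = 214·6 − 26² = 608.
p = (246·6 − 26·33)/608 = 309/304; q = (214·33 − 26·246)/608 = 333/304.
Residuals: -1/16, -333/304, 559/304, -4/19, 539/304, -341/152; SSR = 3893/304.

SSR = 12.8059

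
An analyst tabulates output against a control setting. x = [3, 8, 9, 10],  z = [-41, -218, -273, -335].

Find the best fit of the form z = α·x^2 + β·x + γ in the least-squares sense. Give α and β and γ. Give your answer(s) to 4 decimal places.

α = -3.3039, β = 0.9593, γ = -14.1464

AᵀA·[α, β, γ]ᵀ = Aᵀz reads: 20738·α + 2268·β + 254·γ = -69934;  2268·α + 254·β + 30·γ = -7674;  254·α + 30·β + 4·γ = -867.
Inverting the 3×3 Gram matrix, [α, β, γ]ᵀ = [-6251/1892, 165/172, -26765/1892]ᵀ.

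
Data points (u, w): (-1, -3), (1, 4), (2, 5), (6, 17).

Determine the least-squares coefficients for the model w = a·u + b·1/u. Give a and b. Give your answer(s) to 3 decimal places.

The normal equations are: 42·a + 4·b = 119;  4·a + (41/18)·b = 37/3.
Determinant 42·(41/18) − 4² = 239/3.
a = (119·(41/18) − 4·(37/3))/(239/3) = 3991/1434; b = (42·(37/3) − 4·119)/(239/3) = 126/239.

a = 2.783, b = 0.527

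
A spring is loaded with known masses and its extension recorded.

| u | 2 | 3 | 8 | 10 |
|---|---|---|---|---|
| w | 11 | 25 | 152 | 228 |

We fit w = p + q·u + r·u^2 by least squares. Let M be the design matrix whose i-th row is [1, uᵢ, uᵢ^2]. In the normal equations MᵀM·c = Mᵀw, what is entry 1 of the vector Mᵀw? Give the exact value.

Entry 1 ↔ basis 1, so (Mᵀw)_{1} = Σᵢ wᵢ = (1)·(11) + (1)·(25) + (1)·(152) + (1)·(228) = 416.

416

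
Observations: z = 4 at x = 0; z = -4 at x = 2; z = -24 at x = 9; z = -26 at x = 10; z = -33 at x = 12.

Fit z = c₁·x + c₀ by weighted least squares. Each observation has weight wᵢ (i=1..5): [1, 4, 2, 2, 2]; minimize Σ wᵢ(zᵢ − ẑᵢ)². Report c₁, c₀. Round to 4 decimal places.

AᵀWA·[c₁, c₀]ᵀ = AᵀWz reads: 666·c₁ + 70·c₀ = -1776;  70·c₁ + 11·c₀ = -178.
det = 666·11 − 70² = 2426.
c₁ = ((-1776)·11 − 70·(-178))/2426 = -3538/1213; c₀ = (666·(-178) − 70·(-1776))/2426 = 2886/1213.

c₁ = -2.9167, c₀ = 2.3792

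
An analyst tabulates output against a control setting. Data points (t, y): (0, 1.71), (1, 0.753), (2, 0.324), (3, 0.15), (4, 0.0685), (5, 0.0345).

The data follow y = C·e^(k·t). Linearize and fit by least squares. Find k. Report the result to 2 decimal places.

k = -0.79

Let Y = ln y. Fitting Y = k·t + ln C by least squares:
Over the data: Σt = 15.0000, Σ(t)² = 55.0000, Σln y = -8.8190, Σt·ln y = -35.7867.
Normal system: [[55.0000, 15.0000]; [15.0000, 6]]·[k, ln C]ᵀ = [-35.7867, -8.8190]ᵀ.
Slope k = (n·Σt·ln y − Σt·Σln y)/(n·Σ(t)² − (Σt)²) = (6·-35.7867 − 15.0000·-8.8190)/105.0000 = -0.78509; ln C = (Σln y − k·Σt)/n = 0.49289.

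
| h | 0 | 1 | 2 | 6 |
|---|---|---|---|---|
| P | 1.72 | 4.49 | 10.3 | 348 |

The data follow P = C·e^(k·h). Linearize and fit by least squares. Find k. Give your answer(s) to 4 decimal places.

k = 0.8802

With ln Pᵢ as the transformed response and hᵢ as the regressor:
AᵀA = [[41.0000, 9.0000]; [9.0000, 4]], rhs = [41.2794, 10.2285]ᵀ  (here Σh = 9.0000, Σ(h)² = 41.0000, Σln P = 10.2285, Σh·ln P = 41.2794).
Slope k = (n·Σh·ln P − Σh·Σln P)/(n·Σ(h)² − (Σh)²) = (4·41.2794 − 9.0000·10.2285)/83.0000 = 0.88025; ln C = (Σln P − k·Σh)/n = 0.57657.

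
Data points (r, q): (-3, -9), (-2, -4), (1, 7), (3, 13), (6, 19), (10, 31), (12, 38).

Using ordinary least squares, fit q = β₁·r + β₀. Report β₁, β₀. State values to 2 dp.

β₁ = 2.99, β₀ = 2.04

Normal-equation sums: Σr·r = 303, Σr = 27, Σ1 = 7.
Right-hand side: Σr·q = 961, Σq = 95.
Eliminating β₀: 7·(row 1) − 27·(row 2) gives 1392·β₁ = 7·961 − 27·95 = 4162, so β₁ = 2081/696.
Then β₀ = (95 − 27·(2081/696))/7 = 473/232.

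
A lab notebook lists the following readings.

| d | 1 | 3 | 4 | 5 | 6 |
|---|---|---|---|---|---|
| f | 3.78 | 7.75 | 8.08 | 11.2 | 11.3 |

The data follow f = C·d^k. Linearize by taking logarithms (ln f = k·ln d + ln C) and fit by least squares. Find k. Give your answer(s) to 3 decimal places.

With ln fᵢ as the transformed response and ln dᵢ as the regressor:
Σln d = 5.8861, Σ(ln d)² = 8.9295, Σln f = 10.3075, Σln d·ln f = 13.3791.
Equations: 8.9295·k + 5.8861·ln C = 13.3791;  5.8861·k + 5·ln C = 10.3075.
Solving (det = 10.0010): k = 0.62235, ln C = 1.32886.

k = 0.622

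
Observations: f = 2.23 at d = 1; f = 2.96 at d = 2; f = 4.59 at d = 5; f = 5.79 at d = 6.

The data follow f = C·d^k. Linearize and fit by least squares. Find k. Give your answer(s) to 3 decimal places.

k = 0.508

With ln fᵢ as the transformed response and ln dᵢ as the regressor:
Σln d = 4.0943, Σ(ln d)² = 6.2811, Σln f = 5.1672, Σln d·ln f = 6.3514.
Equations: 6.2811·k + 4.0943·ln C = 6.3514;  4.0943·k + 4·ln C = 5.1672.
Δ = 6.2811·4 − (4.0943)² = 8.3609; k = (6.3514·4 − 4.0943·5.1672)/8.3609 = 0.50821, ln C = (6.2811·5.1672 − 4.0943·6.3514)/8.3609 = 0.77160.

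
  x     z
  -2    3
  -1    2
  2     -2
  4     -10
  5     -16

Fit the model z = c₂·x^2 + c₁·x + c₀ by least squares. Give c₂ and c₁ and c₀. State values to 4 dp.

Sums needed: Σx^2·x^2 = 914, Σx^2·x = 188, Σx^2 = 50, Σx·x = 50, Σx = 8, Σ1 = 5.
And Σx^2·z = -554, Σx·z = -132, Σz = -23.
Inverting the 3×3 Gram matrix, [c₂, c₁, c₀]ᵀ = [-82/173, -614/519, 1055/519]ᵀ.

c₂ = -0.4740, c₁ = -1.1830, c₀ = 2.0328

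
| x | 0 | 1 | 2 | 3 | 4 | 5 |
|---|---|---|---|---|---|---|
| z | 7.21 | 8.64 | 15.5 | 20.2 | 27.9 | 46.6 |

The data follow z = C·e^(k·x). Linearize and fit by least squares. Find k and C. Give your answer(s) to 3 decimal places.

Linearized form: ln z = k·x + ln C. From the 6 transformed points,
Σx = 15.0000, Σ(x)² = 55.0000, Σln z = 17.0486, Σx·ln z = 49.1776.
Equations: 55.0000·k + 15.0000·ln C = 49.1776;  15.0000·k + 6·ln C = 17.0486.
Solving (det = 105.0000): k = 0.37463, ln C = 1.90485, so C = exp(1.90485) = 6.71842.

k = 0.375, C = 6.718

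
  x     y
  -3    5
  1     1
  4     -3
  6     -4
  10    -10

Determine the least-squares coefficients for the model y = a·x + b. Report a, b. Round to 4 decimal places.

a = -1.1358, b = 1.8889

Setting ∂/∂a … = 0 gives: 162·a + 18·b = -150;  18·a + 5·b = -11.
(Σx·x = 162, Σx = 18, Σ1 = 5, Σx·y = -150, Σy = -11.)
Eliminating b: 5·(row 1) − 18·(row 2) gives 486·a = 5·(-150) − 18·(-11) = -552, so a = -92/81.
Then b = ((-11) − 18·(-92/81))/5 = 17/9.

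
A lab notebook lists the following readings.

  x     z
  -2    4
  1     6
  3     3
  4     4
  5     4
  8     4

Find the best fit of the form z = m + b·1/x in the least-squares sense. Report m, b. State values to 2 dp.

m = 3.87, b = 1.25

With design matrix A, AᵀA = [[6, 169/120]; [169/120, 21301/14400]] and Aᵀz = [25, 73/10]ᵀ.
Determinant 6·(21301/14400) − (169/120)² = 19849/2880.
m = (25·(21301/14400) − (169/120)·(73/10))/(19849/2880) = 384481/99245; b = (6·(73/10) − (169/120)·25)/(19849/2880) = 24744/19849.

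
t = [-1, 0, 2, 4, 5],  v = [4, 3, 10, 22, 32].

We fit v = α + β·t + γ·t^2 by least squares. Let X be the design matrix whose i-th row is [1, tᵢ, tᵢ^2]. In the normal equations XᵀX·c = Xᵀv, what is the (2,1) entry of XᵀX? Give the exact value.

10

Row 2 ↔ basis t, column 1 ↔ basis 1, so (XᵀX)_{2,1} = Σᵢ t = (-1)·(1) + (0)·(1) + (2)·(1) + (4)·(1) + (5)·(1) = 10.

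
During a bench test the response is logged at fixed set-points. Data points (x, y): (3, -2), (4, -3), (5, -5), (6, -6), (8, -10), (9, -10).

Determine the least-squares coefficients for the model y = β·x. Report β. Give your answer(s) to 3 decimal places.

β = -1.078

Compute the Gram sums: Σx·x = 231.
For Mᵀy: Σx·y = -249.
MᵀM·[β]ᵀ = Mᵀy becomes [[231]]·[β]ᵀ = [-249]ᵀ.
Hence β = -249 / 231 ≈ -1.07792.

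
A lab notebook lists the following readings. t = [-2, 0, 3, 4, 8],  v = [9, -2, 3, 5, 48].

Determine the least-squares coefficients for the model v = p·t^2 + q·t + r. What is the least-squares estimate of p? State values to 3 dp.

p = 1.085

XᵀX·[p, q, r]ᵀ = Xᵀv reads: 4449·p + 595·q + 93·r = 3215;  595·p + 93·q + 13·r = 395;  93·p + 13·q + 5·r = 63.
(Σt^2·t^2 = 4449, Σt^2·t = 595, Σt^2 = 93, Σt·t = 93, Σt = 13, Σ1 = 5, Σt^2·v = 3215, Σt·v = 395, Σv = 63.)
Inverting the 3×3 Gram matrix, [p, q, r]ᵀ = [49122/45283, -116224/45283, -40921/45283]ᵀ.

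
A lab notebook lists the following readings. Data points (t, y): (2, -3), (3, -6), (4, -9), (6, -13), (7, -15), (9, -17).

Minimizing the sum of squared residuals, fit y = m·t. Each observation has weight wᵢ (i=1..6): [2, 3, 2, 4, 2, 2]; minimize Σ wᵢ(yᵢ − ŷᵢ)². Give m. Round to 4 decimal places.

The normal system XᵀWX·[m]ᵀ = XᵀWy is [[471]]·[m]ᵀ = [-966]ᵀ.
m = (-966)/471 = -2.05096.

m = -2.0510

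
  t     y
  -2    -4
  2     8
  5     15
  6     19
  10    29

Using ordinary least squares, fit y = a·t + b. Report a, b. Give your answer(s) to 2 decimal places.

a = 2.74, b = 1.88

Entries of AᵀA: Σt·t = 169, Σt = 21, Σ1 = 5.
For Aᵀy: Σt·y = 503, Σy = 67.
So AᵀA·[a, b]ᵀ = Aᵀy: [[169, 21]; [21, 5]]·[a, b]ᵀ = [503, 67]ᵀ.
Determinant 169·5 − 21² = 404.
a = (503·5 − 21·67)/404 = 277/101; b = (169·67 − 21·503)/404 = 190/101.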